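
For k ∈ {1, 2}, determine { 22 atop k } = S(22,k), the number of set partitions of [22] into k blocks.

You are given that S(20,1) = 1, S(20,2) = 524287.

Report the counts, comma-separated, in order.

1, 2097151

i=21: T(21,1)=0+1·1=1 | T(21,2)=1+2·524287=1048575
i=22: T(22,1)=0+1·1=1 | T(22,2)=1+2·1048575=2097151
Read S(22,1) = 1, S(22,2) = 2097151.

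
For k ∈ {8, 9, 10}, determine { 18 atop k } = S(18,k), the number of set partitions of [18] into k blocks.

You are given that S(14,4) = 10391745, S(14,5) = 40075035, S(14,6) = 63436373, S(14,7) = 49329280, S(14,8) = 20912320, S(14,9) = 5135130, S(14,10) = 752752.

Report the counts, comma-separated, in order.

189036065010, 106175395755, 37112163803

r15: T_15,5=5×40075035+10391745=210766920; T_15,6=6×63436373+40075035=420693273; T_15,7=7×49329280+63436373=408741333; T_15,8=8×20912320+49329280=216627840; T_15,9=9×5135130+20912320=67128490; T_15,10=10×752752+5135130=12662650
r16: T_16,6=6×420693273+210766920=2734926558; T_16,7=7×408741333+420693273=3281882604; T_16,8=8×216627840+408741333=2141764053; T_16,9=9×67128490+216627840=820784250; T_16,10=10×12662650+67128490=193754990
r17: T_17,7=7×3281882604+2734926558=25708104786; T_17,8=8×2141764053+3281882604=20415995028; T_17,9=9×820784250+2141764053=9528822303; T_17,10=10×193754990+820784250=2758334150
r18: T_18,8=8×20415995028+25708104786=189036065010; T_18,9=9×9528822303+20415995028=106175395755; T_18,10=10×2758334150+9528822303=37112163803
Read S(18,8) = 189036065010, S(18,9) = 106175395755, S(18,10) = 37112163803.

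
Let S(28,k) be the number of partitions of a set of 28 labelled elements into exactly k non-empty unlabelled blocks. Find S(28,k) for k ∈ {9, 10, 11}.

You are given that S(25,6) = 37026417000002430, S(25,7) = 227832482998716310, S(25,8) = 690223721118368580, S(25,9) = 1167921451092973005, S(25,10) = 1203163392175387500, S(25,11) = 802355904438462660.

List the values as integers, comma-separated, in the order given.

r26: T_26,7=7×227832482998716310+37026417000002430=1631853797991016600; T_26,8=8×690223721118368580+227832482998716310=5749622251945664950; T_26,9=9×1167921451092973005+690223721118368580=11201516780955125625; T_26,10=10×1203163392175387500+1167921451092973005=13199555372846848005; T_26,11=11×802355904438462660+1203163392175387500=10029078340998476760
r27: T_27,8=8×5749622251945664950+1631853797991016600=47628831813556336200; T_27,9=9×11201516780955125625+5749622251945664950=106563273280541795575; T_27,10=10×13199555372846848005+11201516780955125625=143197070509423605675; T_27,11=11×10029078340998476760+13199555372846848005=123519417123830092365
r28: T_28,9=9×106563273280541795575+47628831813556336200=1006698291338432496375; T_28,10=10×143197070509423605675+106563273280541795575=1538533978374777852325; T_28,11=11×123519417123830092365+143197070509423605675=1501910658871554621690
Read S(28,9) = 1006698291338432496375, S(28,10) = 1538533978374777852325, S(28,11) = 1501910658871554621690.

1006698291338432496375, 1538533978374777852325, 1501910658871554621690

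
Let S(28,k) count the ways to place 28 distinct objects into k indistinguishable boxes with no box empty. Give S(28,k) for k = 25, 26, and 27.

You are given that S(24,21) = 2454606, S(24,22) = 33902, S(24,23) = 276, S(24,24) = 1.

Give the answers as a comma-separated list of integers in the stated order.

r25: T_25,22=22×33902+2454606=3200450; T_25,23=23×276+33902=40250; T_25,24=24×1+276=300; T_25,25=25×0+1=1
r26: T_26,23=23×40250+3200450=4126200; T_26,24=24×300+40250=47450; T_26,25=25×1+300=325; T_26,26=26×0+1=1
r27: T_27,24=24×47450+4126200=5265000; T_27,25=25×325+47450=55575; T_27,26=26×1+325=351; T_27,27=27×0+1=1
r28: T_28,25=25×55575+5265000=6654375; T_28,26=26×351+55575=64701; T_28,27=27×1+351=378
Read S(28,25) = 6654375, S(28,26) = 64701, S(28,27) = 378.

6654375, 64701, 378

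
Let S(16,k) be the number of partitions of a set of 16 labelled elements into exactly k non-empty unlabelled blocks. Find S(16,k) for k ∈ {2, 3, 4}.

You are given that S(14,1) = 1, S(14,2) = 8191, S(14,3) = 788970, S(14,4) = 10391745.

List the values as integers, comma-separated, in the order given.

32767, 7141686, 171798901

r15: T_15,1=1×1+0=1; T_15,2=2×8191+1=16383; T_15,3=3×788970+8191=2375101; T_15,4=4×10391745+788970=42355950
r16: T_16,2=2×16383+1=32767; T_16,3=3×2375101+16383=7141686; T_16,4=4×42355950+2375101=171798901
Read S(16,2) = 32767, S(16,3) = 7141686, S(16,4) = 171798901.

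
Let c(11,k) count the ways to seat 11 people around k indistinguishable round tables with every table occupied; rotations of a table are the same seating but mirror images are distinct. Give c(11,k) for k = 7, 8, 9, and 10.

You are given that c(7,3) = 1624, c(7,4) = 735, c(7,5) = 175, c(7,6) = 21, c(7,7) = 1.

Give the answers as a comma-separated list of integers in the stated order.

row 8: T[8][4]=7·735+1624=6769  T[8][5]=7·175+735=1960  T[8][6]=7·21+175=322  T[8][7]=7·1+21=28  T[8][8]=7·0+1=1
row 9: T[9][5]=8·1960+6769=22449  T[9][6]=8·322+1960=4536  T[9][7]=8·28+322=546  T[9][8]=8·1+28=36  T[9][9]=8·0+1=1
row 10: T[10][6]=9·4536+22449=63273  T[10][7]=9·546+4536=9450  T[10][8]=9·36+546=870  T[10][9]=9·1+36=45  T[10][10]=9·0+1=1
row 11: T[11][7]=10·9450+63273=157773  T[11][8]=10·870+9450=18150  T[11][9]=10·45+870=1320  T[11][10]=10·1+45=55
Read c(11,7) = 157773, c(11,8) = 18150, c(11,9) = 1320, c(11,10) = 55.

157773, 18150, 1320, 55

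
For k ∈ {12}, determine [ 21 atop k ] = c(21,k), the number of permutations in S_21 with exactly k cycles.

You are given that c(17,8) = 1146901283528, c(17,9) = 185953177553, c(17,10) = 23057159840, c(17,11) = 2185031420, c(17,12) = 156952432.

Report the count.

i=18: T(18,9)=1146901283528+17·185953177553=4308105301929 | T(18,10)=185953177553+17·23057159840=577924894833 | T(18,11)=23057159840+17·2185031420=60202693980 | T(18,12)=2185031420+17·156952432=4853222764
i=19: T(19,10)=4308105301929+18·577924894833=14710753408923 | T(19,11)=577924894833+18·60202693980=1661573386473 | T(19,12)=60202693980+18·4853222764=147560703732
i=20: T(20,11)=14710753408923+19·1661573386473=46280647751910 | T(20,12)=1661573386473+19·147560703732=4465226757381
i=21: T(21,12)=46280647751910+20·4465226757381=135585182899530
Read c(21,12) = 135585182899530.

135585182899530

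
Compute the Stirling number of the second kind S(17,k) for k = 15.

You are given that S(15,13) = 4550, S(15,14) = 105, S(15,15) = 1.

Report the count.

r16: T_16,14=14×105+4550=6020; T_16,15=15×1+105=120
r17: T_17,15=15×120+6020=7820
Read S(17,15) = 7820.

7820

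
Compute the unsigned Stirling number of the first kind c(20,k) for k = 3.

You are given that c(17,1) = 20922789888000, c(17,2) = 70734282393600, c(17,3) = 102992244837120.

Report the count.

668609730341153280

i=18: T(18,1)=0+17·20922789888000=355687428096000 | T(18,2)=20922789888000+17·70734282393600=1223405590579200 | T(18,3)=70734282393600+17·102992244837120=1821602444624640
i=19: T(19,2)=355687428096000+18·1223405590579200=22376988058521600 | T(19,3)=1223405590579200+18·1821602444624640=34012249593822720
i=20: T(20,3)=22376988058521600+19·34012249593822720=668609730341153280
Read c(20,3) = 668609730341153280.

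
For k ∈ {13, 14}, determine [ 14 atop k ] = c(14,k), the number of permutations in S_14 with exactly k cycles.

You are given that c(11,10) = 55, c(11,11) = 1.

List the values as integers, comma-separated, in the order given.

91, 1

row 12: T[12][11]=11·1+55=66  T[12][12]=11·0+1=1
row 13: T[13][12]=12·1+66=78  T[13][13]=12·0+1=1
row 14: T[14][13]=13·1+78=91  T[14][14]=13·0+1=1
Read c(14,13) = 91, c(14,14) = 1.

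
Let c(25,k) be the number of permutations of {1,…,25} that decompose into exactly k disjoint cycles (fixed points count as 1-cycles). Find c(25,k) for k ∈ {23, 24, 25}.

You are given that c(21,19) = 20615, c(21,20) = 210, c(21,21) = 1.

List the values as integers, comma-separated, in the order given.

i=22: T(22,20)=20615+21·210=25025 | T(22,21)=210+21·1=231 | T(22,22)=1+21·0=1
i=23: T(23,21)=25025+22·231=30107 | T(23,22)=231+22·1=253 | T(23,23)=1+22·0=1
i=24: T(24,22)=30107+23·253=35926 | T(24,23)=253+23·1=276 | T(24,24)=1+23·0=1
i=25: T(25,23)=35926+24·276=42550 | T(25,24)=276+24·1=300 | T(25,25)=1+24·0=1
Read c(25,23) = 42550, c(25,24) = 300, c(25,25) = 1.

42550, 300, 1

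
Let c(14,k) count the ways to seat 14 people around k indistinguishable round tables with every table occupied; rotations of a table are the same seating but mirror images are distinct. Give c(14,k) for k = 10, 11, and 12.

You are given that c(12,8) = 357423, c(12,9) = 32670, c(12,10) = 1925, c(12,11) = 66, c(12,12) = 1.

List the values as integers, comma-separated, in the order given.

@13  (13,9):32670·12+357423→749463, (13,10):1925·12+32670→55770, (13,11):66·12+1925→2717, (13,12):1·12+66→78
@14  (14,10):55770·13+749463→1474473, (14,11):2717·13+55770→91091, (14,12):78·13+2717→3731
Read c(14,10) = 1474473, c(14,11) = 91091, c(14,12) = 3731.

1474473, 91091, 3731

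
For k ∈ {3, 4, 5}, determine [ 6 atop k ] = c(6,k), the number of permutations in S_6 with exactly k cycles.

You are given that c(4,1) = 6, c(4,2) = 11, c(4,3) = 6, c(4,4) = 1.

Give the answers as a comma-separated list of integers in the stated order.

225, 85, 15

r5: T_5,2=4×11+6=50; T_5,3=4×6+11=35; T_5,4=4×1+6=10; T_5,5=4×0+1=1
r6: T_6,3=5×35+50=225; T_6,4=5×10+35=85; T_6,5=5×1+10=15
Read c(6,3) = 225, c(6,4) = 85, c(6,5) = 15.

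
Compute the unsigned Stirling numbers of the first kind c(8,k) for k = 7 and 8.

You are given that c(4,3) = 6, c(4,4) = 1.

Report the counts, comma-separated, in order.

row 5: T[5][4]=4·1+6=10  T[5][5]=4·0+1=1
row 6: T[6][5]=5·1+10=15  T[6][6]=5·0+1=1
row 7: T[7][6]=6·1+15=21  T[7][7]=6·0+1=1
row 8: T[8][7]=7·1+21=28  T[8][8]=7·0+1=1
Read c(8,7) = 28, c(8,8) = 1.

28, 1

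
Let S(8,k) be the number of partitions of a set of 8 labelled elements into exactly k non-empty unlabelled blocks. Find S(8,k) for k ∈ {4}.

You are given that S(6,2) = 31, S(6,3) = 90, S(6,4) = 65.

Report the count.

1701

r7: T_7,3=3×90+31=301; T_7,4=4×65+90=350
r8: T_8,4=4×350+301=1701
Read S(8,4) = 1701.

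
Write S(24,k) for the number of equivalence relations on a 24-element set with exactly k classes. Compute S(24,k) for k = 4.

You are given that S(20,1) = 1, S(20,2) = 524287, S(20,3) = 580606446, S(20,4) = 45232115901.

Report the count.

r21: T_21,1=1×1+0=1; T_21,2=2×524287+1=1048575; T_21,3=3×580606446+524287=1742343625; T_21,4=4×45232115901+580606446=181509070050
r22: T_22,2=2×1048575+1=2097151; T_22,3=3×1742343625+1048575=5228079450; T_22,4=4×181509070050+1742343625=727778623825
r23: T_23,3=3×5228079450+2097151=15686335501; T_23,4=4×727778623825+5228079450=2916342574750
r24: T_24,4=4×2916342574750+15686335501=11681056634501
Read S(24,4) = 11681056634501.

11681056634501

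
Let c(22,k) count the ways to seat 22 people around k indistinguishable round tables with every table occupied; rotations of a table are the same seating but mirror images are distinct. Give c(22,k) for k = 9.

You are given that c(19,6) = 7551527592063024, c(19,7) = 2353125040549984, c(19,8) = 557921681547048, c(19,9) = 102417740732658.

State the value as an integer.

r20: T_20,7=19×2353125040549984+7551527592063024=52260903362512720; T_20,8=19×557921681547048+2353125040549984=12953636989943896; T_20,9=19×102417740732658+557921681547048=2503858755467550
r21: T_21,8=20×12953636989943896+52260903362512720=311333643161390640; T_21,9=20×2503858755467550+12953636989943896=63030812099294896
r22: T_22,9=21×63030812099294896+311333643161390640=1634980697246583456
Read c(22,9) = 1634980697246583456.

1634980697246583456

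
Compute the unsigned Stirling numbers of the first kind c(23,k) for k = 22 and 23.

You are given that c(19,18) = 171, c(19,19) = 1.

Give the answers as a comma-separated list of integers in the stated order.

253, 1

[20] T[20,19]:19*1+171=190 · T[20,20]:19*0+1=1
[21] T[21,20]:20*1+190=210 · T[21,21]:20*0+1=1
[22] T[22,21]:21*1+210=231 · T[22,22]:21*0+1=1
[23] T[23,22]:22*1+231=253 · T[23,23]:22*0+1=1
Read c(23,22) = 253, c(23,23) = 1.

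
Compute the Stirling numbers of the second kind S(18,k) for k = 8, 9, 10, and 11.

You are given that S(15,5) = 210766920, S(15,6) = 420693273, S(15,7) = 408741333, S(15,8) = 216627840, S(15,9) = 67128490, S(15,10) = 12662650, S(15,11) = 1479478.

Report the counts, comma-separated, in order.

i=16: T(16,6)=210766920+6·420693273=2734926558 | T(16,7)=420693273+7·408741333=3281882604 | T(16,8)=408741333+8·216627840=2141764053 | T(16,9)=216627840+9·67128490=820784250 | T(16,10)=67128490+10·12662650=193754990 | T(16,11)=12662650+11·1479478=28936908
i=17: T(17,7)=2734926558+7·3281882604=25708104786 | T(17,8)=3281882604+8·2141764053=20415995028 | T(17,9)=2141764053+9·820784250=9528822303 | T(17,10)=820784250+10·193754990=2758334150 | T(17,11)=193754990+11·28936908=512060978
i=18: T(18,8)=25708104786+8·20415995028=189036065010 | T(18,9)=20415995028+9·9528822303=106175395755 | T(18,10)=9528822303+10·2758334150=37112163803 | T(18,11)=2758334150+11·512060978=8391004908
Read S(18,8) = 189036065010, S(18,9) = 106175395755, S(18,10) = 37112163803, S(18,11) = 8391004908.

189036065010, 106175395755, 37112163803, 8391004908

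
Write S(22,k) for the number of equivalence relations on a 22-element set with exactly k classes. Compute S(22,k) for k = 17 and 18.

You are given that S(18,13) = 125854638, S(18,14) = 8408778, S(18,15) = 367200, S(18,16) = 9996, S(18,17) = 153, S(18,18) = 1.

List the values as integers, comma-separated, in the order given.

@19  (19,14):8408778·14+125854638→243577530, (19,15):367200·15+8408778→13916778, (19,16):9996·16+367200→527136, (19,17):153·17+9996→12597, (19,18):1·18+153→171
@20  (20,15):13916778·15+243577530→452329200, (20,16):527136·16+13916778→22350954, (20,17):12597·17+527136→741285, (20,18):171·18+12597→15675
@21  (21,16):22350954·16+452329200→809944464, (21,17):741285·17+22350954→34952799, (21,18):15675·18+741285→1023435
@22  (22,17):34952799·17+809944464→1404142047, (22,18):1023435·18+34952799→53374629
Read S(22,17) = 1404142047, S(22,18) = 53374629.

1404142047, 53374629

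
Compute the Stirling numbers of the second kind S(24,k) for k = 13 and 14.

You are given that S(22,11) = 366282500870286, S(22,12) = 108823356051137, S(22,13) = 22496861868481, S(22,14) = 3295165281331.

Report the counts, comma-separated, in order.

@23  (23,12):108823356051137·12+366282500870286→1672162773483930, (23,13):22496861868481·13+108823356051137→401282560341390, (23,14):3295165281331·14+22496861868481→68629175807115
@24  (24,13):401282560341390·13+1672162773483930→6888836057922000, (24,14):68629175807115·14+401282560341390→1362091021641000
Read S(24,13) = 6888836057922000, S(24,14) = 1362091021641000.

6888836057922000, 1362091021641000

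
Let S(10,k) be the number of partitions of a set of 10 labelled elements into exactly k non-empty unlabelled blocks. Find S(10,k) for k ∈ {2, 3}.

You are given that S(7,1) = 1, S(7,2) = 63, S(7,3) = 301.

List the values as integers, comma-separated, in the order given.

511, 9330

r8: T_8,1=1×1+0=1; T_8,2=2×63+1=127; T_8,3=3×301+63=966
r9: T_9,1=1×1+0=1; T_9,2=2×127+1=255; T_9,3=3×966+127=3025
r10: T_10,2=2×255+1=511; T_10,3=3×3025+255=9330
Read S(10,2) = 511, S(10,3) = 9330.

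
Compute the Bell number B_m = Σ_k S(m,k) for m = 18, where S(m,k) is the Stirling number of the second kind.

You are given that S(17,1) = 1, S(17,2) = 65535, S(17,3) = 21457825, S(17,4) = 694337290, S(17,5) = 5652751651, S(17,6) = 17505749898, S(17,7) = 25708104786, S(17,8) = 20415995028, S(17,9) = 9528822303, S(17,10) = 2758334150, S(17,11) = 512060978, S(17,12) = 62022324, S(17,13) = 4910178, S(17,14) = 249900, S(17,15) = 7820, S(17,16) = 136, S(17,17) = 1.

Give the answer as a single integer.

row 18: T[18][1]=1·1+0=1  T[18][2]=2·65535+1=131071  T[18][3]=3·21457825+65535=64439010  T[18][4]=4·694337290+21457825=2798806985  T[18][5]=5·5652751651+694337290=28958095545  T[18][6]=6·17505749898+5652751651=110687251039  T[18][7]=7·25708104786+17505749898=197462483400  T[18][8]=8·20415995028+25708104786=189036065010  T[18][9]=9·9528822303+20415995028=106175395755  T[18][10]=10·2758334150+9528822303=37112163803  T[18][11]=11·512060978+2758334150=8391004908  T[18][12]=12·62022324+512060978=1256328866  T[18][13]=13·4910178+62022324=125854638  T[18][14]=14·249900+4910178=8408778  T[18][15]=15·7820+249900=367200  T[18][16]=16·136+7820=9996  T[18][17]=17·1+136=153  T[18][18]=18·0+1=1
B_18 = ΣS(18,k) = 1+131071+64439010+2798806985+28958095545+110687251039+197462483400+189036065010+106175395755+37112163803+8391004908+1256328866+125854638+8408778+367200+9996+153+1 = 682076806159

682076806159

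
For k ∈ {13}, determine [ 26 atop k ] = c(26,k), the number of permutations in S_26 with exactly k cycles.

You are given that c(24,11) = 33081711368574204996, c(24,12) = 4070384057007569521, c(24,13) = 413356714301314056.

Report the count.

i=25: T(25,12)=33081711368574204996+24·4070384057007569521=130770928736755873500 | T(25,13)=4070384057007569521+24·413356714301314056=13990945200239106865
i=26: T(26,13)=130770928736755873500+25·13990945200239106865=480544558742733545125
Read c(26,13) = 480544558742733545125.

480544558742733545125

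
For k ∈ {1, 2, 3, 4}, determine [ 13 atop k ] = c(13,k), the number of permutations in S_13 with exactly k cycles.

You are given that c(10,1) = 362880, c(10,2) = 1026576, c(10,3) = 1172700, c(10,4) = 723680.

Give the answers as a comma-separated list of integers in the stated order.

r11: T_11,1=10×362880+0=3628800; T_11,2=10×1026576+362880=10628640; T_11,3=10×1172700+1026576=12753576; T_11,4=10×723680+1172700=8409500
r12: T_12,1=11×3628800+0=39916800; T_12,2=11×10628640+3628800=120543840; T_12,3=11×12753576+10628640=150917976; T_12,4=11×8409500+12753576=105258076
r13: T_13,1=12×39916800+0=479001600; T_13,2=12×120543840+39916800=1486442880; T_13,3=12×150917976+120543840=1931559552; T_13,4=12×105258076+150917976=1414014888
Read c(13,1) = 479001600, c(13,2) = 1486442880, c(13,3) = 1931559552, c(13,4) = 1414014888.

479001600, 1486442880, 1931559552, 1414014888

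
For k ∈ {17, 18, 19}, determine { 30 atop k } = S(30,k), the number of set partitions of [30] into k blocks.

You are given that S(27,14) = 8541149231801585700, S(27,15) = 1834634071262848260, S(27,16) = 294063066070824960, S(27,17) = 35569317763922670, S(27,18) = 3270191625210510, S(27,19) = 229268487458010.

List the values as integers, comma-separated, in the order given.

511605167806434372210, 68591811024147549270, 7145845579888333500

i=28: T(28,15)=8541149231801585700+15·1834634071262848260=36060660300744309600 | T(28,16)=1834634071262848260+16·294063066070824960=6539643128396047620 | T(28,17)=294063066070824960+17·35569317763922670=898741468057510350 | T(28,18)=35569317763922670+18·3270191625210510=94432767017711850 | T(28,19)=3270191625210510+19·229268487458010=7626292886912700
i=29: T(29,16)=36060660300744309600+16·6539643128396047620=140694950355081071520 | T(29,17)=6539643128396047620+17·898741468057510350=21818248085373723570 | T(29,18)=898741468057510350+18·94432767017711850=2598531274376323650 | T(29,19)=94432767017711850+19·7626292886912700=239332331869053150
i=30: T(30,17)=140694950355081071520+17·21818248085373723570=511605167806434372210 | T(30,18)=21818248085373723570+18·2598531274376323650=68591811024147549270 | T(30,19)=2598531274376323650+19·239332331869053150=7145845579888333500
Read S(30,17) = 511605167806434372210, S(30,18) = 68591811024147549270, S(30,19) = 7145845579888333500.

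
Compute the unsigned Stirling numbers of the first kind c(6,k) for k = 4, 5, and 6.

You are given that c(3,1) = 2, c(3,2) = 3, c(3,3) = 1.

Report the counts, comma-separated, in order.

@4  (4,2):3·3+2→11, (4,3):1·3+3→6, (4,4):0·3+1→1
@5  (5,3):6·4+11→35, (5,4):1·4+6→10, (5,5):0·4+1→1
@6  (6,4):10·5+35→85, (6,5):1·5+10→15, (6,6):0·5+1→1
Read c(6,4) = 85, c(6,5) = 15, c(6,6) = 1.

85, 15, 1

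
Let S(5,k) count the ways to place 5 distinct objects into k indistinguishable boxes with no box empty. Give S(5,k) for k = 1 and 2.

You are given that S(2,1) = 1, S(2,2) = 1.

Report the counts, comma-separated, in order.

i=3: T(3,1)=0+1·1=1 | T(3,2)=1+2·1=3
i=4: T(4,1)=0+1·1=1 | T(4,2)=1+2·3=7
i=5: T(5,1)=0+1·1=1 | T(5,2)=1+2·7=15
Read S(5,1) = 1, S(5,2) = 15.

1, 15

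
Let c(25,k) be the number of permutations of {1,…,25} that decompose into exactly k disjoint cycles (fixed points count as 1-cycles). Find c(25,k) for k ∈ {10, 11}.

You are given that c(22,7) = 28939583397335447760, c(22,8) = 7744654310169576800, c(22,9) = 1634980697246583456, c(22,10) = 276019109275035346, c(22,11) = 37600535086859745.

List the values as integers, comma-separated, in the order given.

@23  (23,8):7744654310169576800·22+28939583397335447760→199321978221066137360, (23,9):1634980697246583456·22+7744654310169576800→43714229649594412832, (23,10):276019109275035346·22+1634980697246583456→7707401101297361068, (23,11):37600535086859745·22+276019109275035346→1103230881185949736
@24  (24,9):43714229649594412832·23+199321978221066137360→1204749260161737632496, (24,10):7707401101297361068·23+43714229649594412832→220984454979433717396, (24,11):1103230881185949736·23+7707401101297361068→33081711368574204996
@25  (25,10):220984454979433717396·24+1204749260161737632496→6508376179668146850000, (25,11):33081711368574204996·24+220984454979433717396→1014945527825214637300
Read c(25,10) = 6508376179668146850000, c(25,11) = 1014945527825214637300.

6508376179668146850000, 1014945527825214637300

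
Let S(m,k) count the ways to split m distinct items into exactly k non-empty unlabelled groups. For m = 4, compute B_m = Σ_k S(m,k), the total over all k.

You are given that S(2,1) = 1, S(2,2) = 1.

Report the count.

row 3: T[3][1]=1·1+0=1  T[3][2]=2·1+1=3  T[3][3]=3·0+1=1
row 4: T[4][1]=1·1+0=1  T[4][2]=2·3+1=7  T[4][3]=3·1+3=6  T[4][4]=4·0+1=1
B_4 = ΣS(4,k) = 1+7+6+1 = 15

15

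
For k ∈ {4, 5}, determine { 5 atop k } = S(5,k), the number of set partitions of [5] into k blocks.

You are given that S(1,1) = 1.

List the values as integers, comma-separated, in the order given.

r2: T_2,1=1×1+0=1; T_2,2=2×0+1=1
r3: T_3,2=2×1+1=3; T_3,3=3×0+1=1
r4: T_4,3=3×1+3=6; T_4,4=4×0+1=1
r5: T_5,4=4×1+6=10; T_5,5=5×0+1=1
Read S(5,4) = 10, S(5,5) = 1.

10, 1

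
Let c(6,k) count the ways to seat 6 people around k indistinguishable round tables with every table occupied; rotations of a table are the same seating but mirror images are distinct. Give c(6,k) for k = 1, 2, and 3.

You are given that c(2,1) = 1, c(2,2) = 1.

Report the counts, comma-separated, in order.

120, 274, 225

[3] T[3,1]:2*1+0=2 · T[3,2]:2*1+1=3 · T[3,3]:2*0+1=1
[4] T[4,1]:3*2+0=6 · T[4,2]:3*3+2=11 · T[4,3]:3*1+3=6
[5] T[5,1]:4*6+0=24 · T[5,2]:4*11+6=50 · T[5,3]:4*6+11=35
[6] T[6,1]:5*24+0=120 · T[6,2]:5*50+24=274 · T[6,3]:5*35+50=225
Read c(6,1) = 120, c(6,2) = 274, c(6,3) = 225.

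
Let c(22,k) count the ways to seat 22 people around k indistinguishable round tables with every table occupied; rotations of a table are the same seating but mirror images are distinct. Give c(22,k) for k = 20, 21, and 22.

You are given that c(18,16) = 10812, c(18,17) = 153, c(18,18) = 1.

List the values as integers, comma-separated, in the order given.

i=19: T(19,17)=10812+18·153=13566 | T(19,18)=153+18·1=171 | T(19,19)=1+18·0=1
i=20: T(20,18)=13566+19·171=16815 | T(20,19)=171+19·1=190 | T(20,20)=1+19·0=1
i=21: T(21,19)=16815+20·190=20615 | T(21,20)=190+20·1=210 | T(21,21)=1+20·0=1
i=22: T(22,20)=20615+21·210=25025 | T(22,21)=210+21·1=231 | T(22,22)=1+21·0=1
Read c(22,20) = 25025, c(22,21) = 231, c(22,22) = 1.

25025, 231, 1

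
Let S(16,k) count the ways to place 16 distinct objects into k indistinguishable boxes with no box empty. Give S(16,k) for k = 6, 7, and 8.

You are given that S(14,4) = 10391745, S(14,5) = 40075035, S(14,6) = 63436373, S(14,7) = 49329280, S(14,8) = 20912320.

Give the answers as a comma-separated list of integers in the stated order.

2734926558, 3281882604, 2141764053

[15] T[15,5]:5*40075035+10391745=210766920 · T[15,6]:6*63436373+40075035=420693273 · T[15,7]:7*49329280+63436373=408741333 · T[15,8]:8*20912320+49329280=216627840
[16] T[16,6]:6*420693273+210766920=2734926558 · T[16,7]:7*408741333+420693273=3281882604 · T[16,8]:8*216627840+408741333=2141764053
Read S(16,6) = 2734926558, S(16,7) = 3281882604, S(16,8) = 2141764053.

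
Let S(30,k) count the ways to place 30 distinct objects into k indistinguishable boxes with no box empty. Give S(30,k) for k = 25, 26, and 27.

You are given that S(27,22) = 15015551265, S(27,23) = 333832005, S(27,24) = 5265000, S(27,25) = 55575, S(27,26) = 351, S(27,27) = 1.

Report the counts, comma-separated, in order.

49402080000, 843303006, 10359090

i=28: T(28,23)=15015551265+23·333832005=22693687380 | T(28,24)=333832005+24·5265000=460192005 | T(28,25)=5265000+25·55575=6654375 | T(28,26)=55575+26·351=64701 | T(28,27)=351+27·1=378
i=29: T(29,24)=22693687380+24·460192005=33738295500 | T(29,25)=460192005+25·6654375=626551380 | T(29,26)=6654375+26·64701=8336601 | T(29,27)=64701+27·378=74907
i=30: T(30,25)=33738295500+25·626551380=49402080000 | T(30,26)=626551380+26·8336601=843303006 | T(30,27)=8336601+27·74907=10359090
Read S(30,25) = 49402080000, S(30,26) = 843303006, S(30,27) = 10359090.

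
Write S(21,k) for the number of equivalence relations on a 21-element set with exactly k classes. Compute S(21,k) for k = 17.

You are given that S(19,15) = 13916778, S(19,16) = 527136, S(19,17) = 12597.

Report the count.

34952799

@20  (20,16):527136·16+13916778→22350954, (20,17):12597·17+527136→741285
@21  (21,17):741285·17+22350954→34952799
Read S(21,17) = 34952799.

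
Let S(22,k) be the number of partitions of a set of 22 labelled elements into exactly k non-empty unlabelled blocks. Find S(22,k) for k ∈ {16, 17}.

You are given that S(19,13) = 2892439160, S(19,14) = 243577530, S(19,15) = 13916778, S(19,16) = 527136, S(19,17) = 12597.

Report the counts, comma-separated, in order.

26046574004, 1404142047

i=20: T(20,14)=2892439160+14·243577530=6302524580 | T(20,15)=243577530+15·13916778=452329200 | T(20,16)=13916778+16·527136=22350954 | T(20,17)=527136+17·12597=741285
i=21: T(21,15)=6302524580+15·452329200=13087462580 | T(21,16)=452329200+16·22350954=809944464 | T(21,17)=22350954+17·741285=34952799
i=22: T(22,16)=13087462580+16·809944464=26046574004 | T(22,17)=809944464+17·34952799=1404142047
Read S(22,16) = 26046574004, S(22,17) = 1404142047.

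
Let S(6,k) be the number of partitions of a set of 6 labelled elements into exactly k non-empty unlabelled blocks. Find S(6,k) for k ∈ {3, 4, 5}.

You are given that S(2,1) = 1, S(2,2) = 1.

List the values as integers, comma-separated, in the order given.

r3: T_3,1=1×1+0=1; T_3,2=2×1+1=3; T_3,3=3×0+1=1
r4: T_4,1=1×1+0=1; T_4,2=2×3+1=7; T_4,3=3×1+3=6; T_4,4=4×0+1=1
r5: T_5,2=2×7+1=15; T_5,3=3×6+7=25; T_5,4=4×1+6=10; T_5,5=5×0+1=1
r6: T_6,3=3×25+15=90; T_6,4=4×10+25=65; T_6,5=5×1+10=15
Read S(6,3) = 90, S(6,4) = 65, S(6,5) = 15.

90, 65, 15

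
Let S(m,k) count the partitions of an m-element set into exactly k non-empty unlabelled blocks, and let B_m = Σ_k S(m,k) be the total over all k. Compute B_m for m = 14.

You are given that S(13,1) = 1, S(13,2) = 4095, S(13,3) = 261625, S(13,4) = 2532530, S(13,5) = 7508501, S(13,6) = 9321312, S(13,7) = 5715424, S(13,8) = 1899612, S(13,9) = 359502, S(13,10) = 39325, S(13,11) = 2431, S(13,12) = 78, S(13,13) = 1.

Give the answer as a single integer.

190899322

r14: T_14,1=1×1+0=1; T_14,2=2×4095+1=8191; T_14,3=3×261625+4095=788970; T_14,4=4×2532530+261625=10391745; T_14,5=5×7508501+2532530=40075035; T_14,6=6×9321312+7508501=63436373; T_14,7=7×5715424+9321312=49329280; T_14,8=8×1899612+5715424=20912320; T_14,9=9×359502+1899612=5135130; T_14,10=10×39325+359502=752752; T_14,11=11×2431+39325=66066; T_14,12=12×78+2431=3367; T_14,13=13×1+78=91; T_14,14=14×0+1=1
B_14 = ΣS(14,k) = 1+8191+788970+10391745+40075035+63436373+49329280+20912320+5135130+752752+66066+3367+91+1 = 190899322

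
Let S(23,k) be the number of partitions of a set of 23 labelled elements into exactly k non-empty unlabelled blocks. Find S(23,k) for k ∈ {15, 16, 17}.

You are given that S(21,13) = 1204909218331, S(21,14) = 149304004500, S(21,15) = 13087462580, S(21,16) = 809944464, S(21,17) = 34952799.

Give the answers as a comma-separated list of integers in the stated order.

r22: T_22,14=14×149304004500+1204909218331=3295165281331; T_22,15=15×13087462580+149304004500=345615943200; T_22,16=16×809944464+13087462580=26046574004; T_22,17=17×34952799+809944464=1404142047
r23: T_23,15=15×345615943200+3295165281331=8479404429331; T_23,16=16×26046574004+345615943200=762361127264; T_23,17=17×1404142047+26046574004=49916988803
Read S(23,15) = 8479404429331, S(23,16) = 762361127264, S(23,17) = 49916988803.

8479404429331, 762361127264, 49916988803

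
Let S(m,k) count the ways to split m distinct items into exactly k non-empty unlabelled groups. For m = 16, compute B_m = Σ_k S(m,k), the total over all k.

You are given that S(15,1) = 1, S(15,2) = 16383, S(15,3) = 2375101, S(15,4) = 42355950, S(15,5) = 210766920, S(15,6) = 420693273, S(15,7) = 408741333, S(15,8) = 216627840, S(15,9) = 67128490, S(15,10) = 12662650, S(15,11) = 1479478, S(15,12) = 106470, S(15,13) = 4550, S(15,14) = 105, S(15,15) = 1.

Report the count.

10480142147

[16] T[16,1]:1*1+0=1 · T[16,2]:2*16383+1=32767 · T[16,3]:3*2375101+16383=7141686 · T[16,4]:4*42355950+2375101=171798901 · T[16,5]:5*210766920+42355950=1096190550 · T[16,6]:6*420693273+210766920=2734926558 · T[16,7]:7*408741333+420693273=3281882604 · T[16,8]:8*216627840+408741333=2141764053 · T[16,9]:9*67128490+216627840=820784250 · T[16,10]:10*12662650+67128490=193754990 · T[16,11]:11*1479478+12662650=28936908 · T[16,12]:12*106470+1479478=2757118 · T[16,13]:13*4550+106470=165620 · T[16,14]:14*105+4550=6020 · T[16,15]:15*1+105=120 · T[16,16]:16*0+1=1
B_16 = ΣS(16,k) = 1+32767+7141686+171798901+1096190550+2734926558+3281882604+2141764053+820784250+193754990+28936908+2757118+165620+6020+120+1 = 10480142147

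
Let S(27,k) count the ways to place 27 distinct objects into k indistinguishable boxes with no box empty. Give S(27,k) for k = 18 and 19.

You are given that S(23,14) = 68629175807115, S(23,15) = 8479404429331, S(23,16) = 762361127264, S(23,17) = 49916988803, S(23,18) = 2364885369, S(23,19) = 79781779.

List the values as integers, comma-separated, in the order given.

row 24: T[24][15]=15·8479404429331+68629175807115=195820242247080  T[24][16]=16·762361127264+8479404429331=20677182465555  T[24][17]=17·49916988803+762361127264=1610949936915  T[24][18]=18·2364885369+49916988803=92484925445  T[24][19]=19·79781779+2364885369=3880739170
row 25: T[25][16]=16·20677182465555+195820242247080=526655161695960  T[25][17]=17·1610949936915+20677182465555=48063331393110  T[25][18]=18·92484925445+1610949936915=3275678594925  T[25][19]=19·3880739170+92484925445=166218969675
row 26: T[26][17]=17·48063331393110+526655161695960=1343731795378830  T[26][18]=18·3275678594925+48063331393110=107025546101760  T[26][19]=19·166218969675+3275678594925=6433839018750
row 27: T[27][18]=18·107025546101760+1343731795378830=3270191625210510  T[27][19]=19·6433839018750+107025546101760=229268487458010
Read S(27,18) = 3270191625210510, S(27,19) = 229268487458010.

3270191625210510, 229268487458010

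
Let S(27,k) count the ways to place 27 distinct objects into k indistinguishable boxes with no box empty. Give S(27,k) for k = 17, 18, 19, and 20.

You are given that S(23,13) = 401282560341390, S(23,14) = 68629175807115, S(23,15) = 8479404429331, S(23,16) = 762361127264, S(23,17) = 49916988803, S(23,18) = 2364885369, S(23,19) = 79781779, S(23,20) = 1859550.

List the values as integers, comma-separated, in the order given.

35569317763922670, 3270191625210510, 229268487458010, 12246296312250

r24: T_24,14=14×68629175807115+401282560341390=1362091021641000; T_24,15=15×8479404429331+68629175807115=195820242247080; T_24,16=16×762361127264+8479404429331=20677182465555; T_24,17=17×49916988803+762361127264=1610949936915; T_24,18=18×2364885369+49916988803=92484925445; T_24,19=19×79781779+2364885369=3880739170; T_24,20=20×1859550+79781779=116972779
r25: T_25,15=15×195820242247080+1362091021641000=4299394655347200; T_25,16=16×20677182465555+195820242247080=526655161695960; T_25,17=17×1610949936915+20677182465555=48063331393110; T_25,18=18×92484925445+1610949936915=3275678594925; T_25,19=19×3880739170+92484925445=166218969675; T_25,20=20×116972779+3880739170=6220194750
r26: T_26,16=16×526655161695960+4299394655347200=12725877242482560; T_26,17=17×48063331393110+526655161695960=1343731795378830; T_26,18=18×3275678594925+48063331393110=107025546101760; T_26,19=19×166218969675+3275678594925=6433839018750; T_26,20=20×6220194750+166218969675=290622864675
r27: T_27,17=17×1343731795378830+12725877242482560=35569317763922670; T_27,18=18×107025546101760+1343731795378830=3270191625210510; T_27,19=19×6433839018750+107025546101760=229268487458010; T_27,20=20×290622864675+6433839018750=12246296312250
Read S(27,17) = 35569317763922670, S(27,18) = 3270191625210510, S(27,19) = 229268487458010, S(27,20) = 12246296312250.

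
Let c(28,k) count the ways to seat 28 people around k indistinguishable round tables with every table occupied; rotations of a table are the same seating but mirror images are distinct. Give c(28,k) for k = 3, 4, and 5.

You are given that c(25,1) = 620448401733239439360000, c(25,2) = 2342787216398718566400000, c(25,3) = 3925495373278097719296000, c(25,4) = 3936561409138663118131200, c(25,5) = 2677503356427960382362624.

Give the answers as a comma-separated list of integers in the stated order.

73689668464006010184007680000, 77226989703299075087834112000, 55278125307966865191587481600

i=26: T(26,1)=0+25·620448401733239439360000=15511210043330985984000000 | T(26,2)=620448401733239439360000+25·2342787216398718566400000=59190128811701203599360000 | T(26,3)=2342787216398718566400000+25·3925495373278097719296000=100480171548351161548800000 | T(26,4)=3925495373278097719296000+25·3936561409138663118131200=102339530601744675672576000 | T(26,5)=3936561409138663118131200+25·2677503356427960382362624=70874145319837672677196800
i=27: T(27,2)=15511210043330985984000000+26·59190128811701203599360000=1554454559147562279567360000 | T(27,3)=59190128811701203599360000+26·100480171548351161548800000=2671674589068831403868160000 | T(27,4)=100480171548351161548800000+26·102339530601744675672576000=2761307967193712729035776000 | T(27,5)=102339530601744675672576000+26·70874145319837672677196800=1945067308917524165279692800
i=28: T(28,3)=1554454559147562279567360000+27·2671674589068831403868160000=73689668464006010184007680000 | T(28,4)=2671674589068831403868160000+27·2761307967193712729035776000=77226989703299075087834112000 | T(28,5)=2761307967193712729035776000+27·1945067308917524165279692800=55278125307966865191587481600
Read c(28,3) = 73689668464006010184007680000, c(28,4) = 77226989703299075087834112000, c(28,5) = 55278125307966865191587481600.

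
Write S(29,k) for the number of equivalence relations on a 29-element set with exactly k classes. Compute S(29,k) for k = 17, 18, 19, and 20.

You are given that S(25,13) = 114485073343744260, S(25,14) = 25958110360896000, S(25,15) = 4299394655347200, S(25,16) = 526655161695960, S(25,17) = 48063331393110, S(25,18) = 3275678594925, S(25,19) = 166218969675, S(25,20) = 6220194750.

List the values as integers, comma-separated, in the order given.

21818248085373723570, 2598531274376323650, 239332331869053150, 17110181160972900

[26] T[26,14]:14*25958110360896000+114485073343744260=477898618396288260 · T[26,15]:15*4299394655347200+25958110360896000=90449030191104000 · T[26,16]:16*526655161695960+4299394655347200=12725877242482560 · T[26,17]:17*48063331393110+526655161695960=1343731795378830 · T[26,18]:18*3275678594925+48063331393110=107025546101760 · T[26,19]:19*166218969675+3275678594925=6433839018750 · T[26,20]:20*6220194750+166218969675=290622864675
[27] T[27,15]:15*90449030191104000+477898618396288260=1834634071262848260 · T[27,16]:16*12725877242482560+90449030191104000=294063066070824960 · T[27,17]:17*1343731795378830+12725877242482560=35569317763922670 · T[27,18]:18*107025546101760+1343731795378830=3270191625210510 · T[27,19]:19*6433839018750+107025546101760=229268487458010 · T[27,20]:20*290622864675+6433839018750=12246296312250
[28] T[28,16]:16*294063066070824960+1834634071262848260=6539643128396047620 · T[28,17]:17*35569317763922670+294063066070824960=898741468057510350 · T[28,18]:18*3270191625210510+35569317763922670=94432767017711850 · T[28,19]:19*229268487458010+3270191625210510=7626292886912700 · T[28,20]:20*12246296312250+229268487458010=474194413703010
[29] T[29,17]:17*898741468057510350+6539643128396047620=21818248085373723570 · T[29,18]:18*94432767017711850+898741468057510350=2598531274376323650 · T[29,19]:19*7626292886912700+94432767017711850=239332331869053150 · T[29,20]:20*474194413703010+7626292886912700=17110181160972900
Read S(29,17) = 21818248085373723570, S(29,18) = 2598531274376323650, S(29,19) = 239332331869053150, S(29,20) = 17110181160972900.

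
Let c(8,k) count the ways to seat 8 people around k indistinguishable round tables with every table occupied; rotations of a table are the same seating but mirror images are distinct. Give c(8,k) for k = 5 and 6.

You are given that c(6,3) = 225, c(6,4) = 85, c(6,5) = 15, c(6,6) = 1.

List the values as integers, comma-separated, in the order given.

r7: T_7,4=6×85+225=735; T_7,5=6×15+85=175; T_7,6=6×1+15=21
r8: T_8,5=7×175+735=1960; T_8,6=7×21+175=322
Read c(8,5) = 1960, c(8,6) = 322.

1960, 322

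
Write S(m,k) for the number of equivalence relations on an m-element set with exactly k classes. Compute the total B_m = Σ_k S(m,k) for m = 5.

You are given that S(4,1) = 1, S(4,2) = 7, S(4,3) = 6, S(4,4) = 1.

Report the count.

52

i=5: T(5,1)=0+1·1=1 | T(5,2)=1+2·7=15 | T(5,3)=7+3·6=25 | T(5,4)=6+4·1=10 | T(5,5)=1+5·0=1
B_5 = ΣS(5,k) = 1+15+25+10+1 = 52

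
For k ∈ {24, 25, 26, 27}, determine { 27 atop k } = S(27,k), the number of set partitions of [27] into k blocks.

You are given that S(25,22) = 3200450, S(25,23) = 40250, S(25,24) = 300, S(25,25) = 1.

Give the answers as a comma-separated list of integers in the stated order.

5265000, 55575, 351, 1

i=26: T(26,23)=3200450+23·40250=4126200 | T(26,24)=40250+24·300=47450 | T(26,25)=300+25·1=325 | T(26,26)=1+26·0=1
i=27: T(27,24)=4126200+24·47450=5265000 | T(27,25)=47450+25·325=55575 | T(27,26)=325+26·1=351 | T(27,27)=1+27·0=1
Read S(27,24) = 5265000, S(27,25) = 55575, S(27,26) = 351, S(27,27) = 1.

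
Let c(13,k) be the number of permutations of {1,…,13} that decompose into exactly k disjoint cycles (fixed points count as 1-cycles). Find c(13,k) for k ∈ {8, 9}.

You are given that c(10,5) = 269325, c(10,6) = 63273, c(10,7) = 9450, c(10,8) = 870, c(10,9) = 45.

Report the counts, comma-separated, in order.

6926634, 749463

i=11: T(11,6)=269325+10·63273=902055 | T(11,7)=63273+10·9450=157773 | T(11,8)=9450+10·870=18150 | T(11,9)=870+10·45=1320
i=12: T(12,7)=902055+11·157773=2637558 | T(12,8)=157773+11·18150=357423 | T(12,9)=18150+11·1320=32670
i=13: T(13,8)=2637558+12·357423=6926634 | T(13,9)=357423+12·32670=749463
Read c(13,8) = 6926634, c(13,9) = 749463.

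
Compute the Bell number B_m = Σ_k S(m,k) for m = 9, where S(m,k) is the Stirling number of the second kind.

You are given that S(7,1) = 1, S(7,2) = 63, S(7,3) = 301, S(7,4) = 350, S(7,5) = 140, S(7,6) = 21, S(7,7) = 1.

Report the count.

21147

i=8: T(8,1)=0+1·1=1 | T(8,2)=1+2·63=127 | T(8,3)=63+3·301=966 | T(8,4)=301+4·350=1701 | T(8,5)=350+5·140=1050 | T(8,6)=140+6·21=266 | T(8,7)=21+7·1=28 | T(8,8)=1+8·0=1
i=9: T(9,1)=0+1·1=1 | T(9,2)=1+2·127=255 | T(9,3)=127+3·966=3025 | T(9,4)=966+4·1701=7770 | T(9,5)=1701+5·1050=6951 | T(9,6)=1050+6·266=2646 | T(9,7)=266+7·28=462 | T(9,8)=28+8·1=36 | T(9,9)=1+9·0=1
B_9 = ΣS(9,k) = 1+255+3025+7770+6951+2646+462+36+1 = 21147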